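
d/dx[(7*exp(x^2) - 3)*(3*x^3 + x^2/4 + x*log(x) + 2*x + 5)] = 42*x^4*exp(x^2) + 7*x^3*exp(x^2)/2 + 14*x^2*exp(x^2)*log(x) + 91*x^2*exp(x^2) - 27*x^2 + 147*x*exp(x^2)/2 - 3*x/2 + 7*exp(x^2)*log(x) + 21*exp(x^2) - 3*log(x) - 9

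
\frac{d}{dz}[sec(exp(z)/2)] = exp(z)*tan(exp(z)/2)*sec(exp(z)/2)/2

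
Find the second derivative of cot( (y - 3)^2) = 2*(4*y^2*cos(y^2 - 6*y + 9)/sin(y^2 - 6*y + 9) - 24*y*cos(y^2 - 6*y + 9)/sin(y^2 - 6*y + 9) - 1 + 36*cos(y^2 - 6*y + 9)/sin(y^2 - 6*y + 9))/sin(y^2 - 6*y + 9)^2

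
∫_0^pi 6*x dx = 3*pi^2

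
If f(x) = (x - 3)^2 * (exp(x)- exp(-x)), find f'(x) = (x^2*exp(2*x) + x^2 - 4*x*exp(2*x) - 8*x + 3*exp(2*x) + 15)*exp(-x)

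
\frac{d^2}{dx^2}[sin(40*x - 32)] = -1600*sin(40*x - 32)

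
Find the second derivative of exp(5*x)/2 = 25*exp(5*x)/2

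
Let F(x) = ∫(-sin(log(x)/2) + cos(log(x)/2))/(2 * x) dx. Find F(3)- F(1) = -1 + sqrt(2)*sin(log(3)/2 + pi/4)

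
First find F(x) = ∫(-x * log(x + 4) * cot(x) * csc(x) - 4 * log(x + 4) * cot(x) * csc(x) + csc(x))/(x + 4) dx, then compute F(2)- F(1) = -log(5)*csc(1) + log(6)*csc(2)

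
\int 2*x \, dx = x^2 + C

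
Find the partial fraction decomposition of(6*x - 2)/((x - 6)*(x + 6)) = 19/(6*(x + 6)) + 17/(6*(x - 6))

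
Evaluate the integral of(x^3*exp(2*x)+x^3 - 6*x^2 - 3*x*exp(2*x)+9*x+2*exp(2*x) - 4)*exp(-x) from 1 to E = (-1 + E)^3*(-exp(-E) + exp(E))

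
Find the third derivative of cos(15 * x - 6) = 3375*sin(15*x - 6)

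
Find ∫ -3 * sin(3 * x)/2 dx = cos(3*x)/2 + C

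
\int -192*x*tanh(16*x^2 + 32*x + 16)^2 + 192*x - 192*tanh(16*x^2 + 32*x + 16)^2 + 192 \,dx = 6*tanh(16*(x + 1)^2) + C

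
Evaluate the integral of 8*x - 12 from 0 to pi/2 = -6*pi + pi^2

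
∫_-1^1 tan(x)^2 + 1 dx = 2*tan(1)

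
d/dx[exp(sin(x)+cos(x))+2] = sqrt(2)*exp(sin(x))*exp(cos(x))*cos(x + pi/4)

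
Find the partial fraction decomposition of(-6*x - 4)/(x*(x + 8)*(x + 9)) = 50/(9*(x + 9)) - 11/(2*(x + 8)) - 1/(18*x)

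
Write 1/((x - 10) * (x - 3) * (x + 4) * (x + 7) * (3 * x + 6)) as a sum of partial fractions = 1/(7650*(x + 7)) - 1/(1764*(x + 4)) + 1/(1800*(x + 2)) - 1/(7350*(x - 3)) + 1/(59976*(x - 10))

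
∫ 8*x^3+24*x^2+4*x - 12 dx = 2*x^4 + 8*x^3 + 2*x^2 - 12*x + C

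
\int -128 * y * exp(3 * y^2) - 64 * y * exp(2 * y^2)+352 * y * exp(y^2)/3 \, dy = 16*(-4*exp(2*y^2) - 3*exp(y^2) + 11)*exp(y^2)/3 + C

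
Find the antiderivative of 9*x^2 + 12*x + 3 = 3*x^3 + 6*x^2 + 3*x + C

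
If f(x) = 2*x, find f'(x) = 2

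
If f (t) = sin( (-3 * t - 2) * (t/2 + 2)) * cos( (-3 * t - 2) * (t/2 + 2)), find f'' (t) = 18*t^2*sin(3*t^2 + 14*t + 8) + 84*t*sin(3*t^2 + 14*t + 8) + 98*sin(3*t^2 + 14*t + 8) - 3*cos(3*t^2 + 14*t + 8)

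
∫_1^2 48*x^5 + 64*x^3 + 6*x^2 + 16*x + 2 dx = 784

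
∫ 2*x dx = x^2 + C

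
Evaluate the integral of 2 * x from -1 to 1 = 0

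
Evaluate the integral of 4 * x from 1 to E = -2 + 2*exp(2)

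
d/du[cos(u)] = -sin(u)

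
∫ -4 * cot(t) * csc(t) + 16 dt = 16*t + 4*csc(t) + C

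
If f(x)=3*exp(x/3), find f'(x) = exp(x/3)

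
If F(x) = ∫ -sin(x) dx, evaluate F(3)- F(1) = cos(3) - cos(1)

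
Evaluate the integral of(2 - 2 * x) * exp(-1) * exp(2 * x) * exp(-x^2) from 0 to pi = -exp(-1) + exp(-(-1 + pi)^2)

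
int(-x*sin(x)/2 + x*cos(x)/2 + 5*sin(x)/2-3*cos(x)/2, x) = sqrt(2)*(x - 4)*sin(x + pi/4)/2 + C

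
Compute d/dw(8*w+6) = 8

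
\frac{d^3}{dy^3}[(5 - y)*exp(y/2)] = -y*exp(y/2)/8 - exp(y/2)/8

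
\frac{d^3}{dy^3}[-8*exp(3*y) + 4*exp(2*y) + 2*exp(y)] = -216*exp(3*y) + 32*exp(2*y) + 2*exp(y)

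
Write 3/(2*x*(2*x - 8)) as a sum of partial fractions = 3/(16*(x - 4)) - 3/(16*x)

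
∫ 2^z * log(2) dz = 2^z + C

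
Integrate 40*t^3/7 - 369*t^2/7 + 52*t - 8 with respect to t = 10*t^4/7 - 123*t^3/7 + 26*t^2 - 8*t + C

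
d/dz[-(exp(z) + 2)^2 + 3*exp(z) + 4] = -2*exp(2*z) - exp(z)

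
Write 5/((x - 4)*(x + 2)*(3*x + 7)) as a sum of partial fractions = 45/(19*(3*x + 7)) - 5/(6*(x + 2)) + 5/(114*(x - 4))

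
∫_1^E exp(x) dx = -E + exp(E)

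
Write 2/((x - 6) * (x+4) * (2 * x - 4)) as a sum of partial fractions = 1/(60*(x + 4)) - 1/(24*(x - 2)) + 1/(40*(x - 6))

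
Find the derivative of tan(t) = cos(t)^(-2)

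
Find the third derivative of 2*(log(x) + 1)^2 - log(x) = (8*log(x) - 6)/x^3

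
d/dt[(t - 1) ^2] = 2*t - 2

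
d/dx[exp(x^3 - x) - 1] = 3*x^2*exp(x^3 - x) - exp(x^3 - x)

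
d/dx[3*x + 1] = 3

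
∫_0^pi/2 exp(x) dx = -1 + exp(pi/2)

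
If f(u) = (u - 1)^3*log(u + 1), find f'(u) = (3*u^3*log(u + 1) + u^3 - 3*u^2*log(u + 1) - 3*u^2 - 3*u*log(u + 1) + 3*u + 3*log(u + 1) - 1)/(u + 1)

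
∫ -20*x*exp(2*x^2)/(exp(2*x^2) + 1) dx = -5*log(exp(2*x^2) + 1) + C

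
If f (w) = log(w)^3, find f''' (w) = (6*log(w)^2 - 18*log(w) + 6)/w^3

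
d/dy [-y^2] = -2*y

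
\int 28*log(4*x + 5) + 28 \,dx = 7*(4*x + 5)*log(4*x + 5) + C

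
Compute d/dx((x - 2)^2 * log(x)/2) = (2*x^2*log(x) + x^2 - 4*x*log(x) - 4*x + 4)/(2*x)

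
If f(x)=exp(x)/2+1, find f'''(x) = exp(x)/2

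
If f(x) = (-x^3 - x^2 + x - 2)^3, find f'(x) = -9*x^8 - 24*x^7 - 6*x^5 - 60*x^4 + 12*x^3 + 3*x^2 - 36*x + 12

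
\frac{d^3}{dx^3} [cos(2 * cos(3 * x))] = -216*sin(3*x)^3*sin(2*cos(3*x)) - 54*sin(3*x)*sin(2*cos(3*x)) - 324*sin(3*x)*cos(3*x)*cos(2*cos(3*x))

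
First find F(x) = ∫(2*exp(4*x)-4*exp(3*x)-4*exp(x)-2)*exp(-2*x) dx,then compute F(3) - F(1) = -(-2 - exp(-1) + E)^2 + (-2 - exp(-3) + exp(3))^2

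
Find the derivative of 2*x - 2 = 2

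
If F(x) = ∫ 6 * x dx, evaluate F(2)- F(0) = 12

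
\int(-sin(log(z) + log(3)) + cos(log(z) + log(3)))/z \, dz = sqrt(2)*sin(log(z) + pi/4 + log(3)) + C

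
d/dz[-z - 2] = -1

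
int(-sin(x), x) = cos(x) + C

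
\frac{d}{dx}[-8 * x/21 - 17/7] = -8/21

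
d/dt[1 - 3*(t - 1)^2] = 6 - 6*t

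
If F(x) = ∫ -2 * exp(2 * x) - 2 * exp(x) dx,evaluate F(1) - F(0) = -(2 + E)^2 + 2*E + 7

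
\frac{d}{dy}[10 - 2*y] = -2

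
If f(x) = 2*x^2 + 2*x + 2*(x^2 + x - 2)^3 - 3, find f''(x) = 60*x^4 + 120*x^3 - 72*x^2 - 132*x + 28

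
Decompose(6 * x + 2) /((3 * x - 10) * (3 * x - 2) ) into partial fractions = -3/(4*(3*x - 2)) + 11/(4*(3*x - 10))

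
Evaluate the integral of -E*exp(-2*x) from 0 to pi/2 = -E/2 + exp(1 - pi)/2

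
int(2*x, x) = x^2 + C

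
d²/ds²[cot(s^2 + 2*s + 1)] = 2*(4*s^2*cos(s^2 + 2*s + 1)/sin(s^2 + 2*s + 1) + 8*s*cos(s^2 + 2*s + 1)/sin(s^2 + 2*s + 1) - 1 + 4*cos(s^2 + 2*s + 1)/sin(s^2 + 2*s + 1))/sin(s^2 + 2*s + 1)^2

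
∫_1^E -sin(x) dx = cos(E) - cos(1)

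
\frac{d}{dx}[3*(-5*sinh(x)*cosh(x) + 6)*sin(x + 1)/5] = -3*sin(x + 1)*cosh(2*x) - 3*cos(x + 1)*sinh(2*x)/2 + 18*cos(x + 1)/5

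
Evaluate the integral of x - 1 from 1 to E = (-1 + E)^2/2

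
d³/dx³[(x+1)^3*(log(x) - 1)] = (6*x^3*log(x) + 5*x^3 + 6*x^2 - 3*x + 2)/x^3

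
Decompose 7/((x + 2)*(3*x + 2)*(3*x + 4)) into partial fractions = -21/(4*(3*x + 4)) + 21/(8*(3*x + 2)) + 7/(8*(x + 2))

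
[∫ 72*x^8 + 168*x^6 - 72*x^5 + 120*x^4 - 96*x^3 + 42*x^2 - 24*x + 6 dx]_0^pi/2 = 1 + (-1 + pi + pi^3/4)^3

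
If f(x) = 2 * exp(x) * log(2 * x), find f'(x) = (2*x*exp(x)*log(x) + 2*x*exp(x)*log(2) + 2*exp(x))/x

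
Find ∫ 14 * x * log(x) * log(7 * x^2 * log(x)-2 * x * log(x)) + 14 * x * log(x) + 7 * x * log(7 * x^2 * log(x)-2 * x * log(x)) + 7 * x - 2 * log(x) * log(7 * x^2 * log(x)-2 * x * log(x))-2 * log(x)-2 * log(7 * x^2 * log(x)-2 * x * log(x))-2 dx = x*(7*x - 2)*log(x)*log(x*(7*x - 2)*log(x)) + C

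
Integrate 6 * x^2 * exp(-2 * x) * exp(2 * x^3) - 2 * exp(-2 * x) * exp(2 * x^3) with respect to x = exp(2*x*(x^2 - 1)) + C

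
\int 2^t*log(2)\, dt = 2^t + C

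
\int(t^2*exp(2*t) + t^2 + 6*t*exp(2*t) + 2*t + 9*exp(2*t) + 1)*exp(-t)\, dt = 2*((t + 2)^2 + 1)*sinh(t) + C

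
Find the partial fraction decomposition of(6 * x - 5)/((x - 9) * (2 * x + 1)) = 16/(19*(2*x + 1)) + 49/(19*(x - 9))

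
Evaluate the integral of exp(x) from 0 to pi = -1 + exp(pi)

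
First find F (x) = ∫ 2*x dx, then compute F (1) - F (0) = 1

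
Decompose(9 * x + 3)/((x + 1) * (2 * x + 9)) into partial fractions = 75/(7*(2*x + 9)) - 6/(7*(x + 1))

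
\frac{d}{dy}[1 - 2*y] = -2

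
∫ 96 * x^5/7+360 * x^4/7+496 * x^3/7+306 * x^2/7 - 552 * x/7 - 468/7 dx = 16*x^6/7 + 72*x^5/7 + 124*x^4/7 + 102*x^3/7 - 276*x^2/7 - 468*x/7 + acos(4 - 4*x) - asin(4*x - 4) + C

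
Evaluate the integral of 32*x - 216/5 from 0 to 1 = -136/5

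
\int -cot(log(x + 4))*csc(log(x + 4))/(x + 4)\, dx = csc(log(x + 4)) + C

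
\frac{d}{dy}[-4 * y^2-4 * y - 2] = -8*y - 4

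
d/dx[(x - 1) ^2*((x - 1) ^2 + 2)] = 4*x^3 - 12*x^2 + 16*x - 8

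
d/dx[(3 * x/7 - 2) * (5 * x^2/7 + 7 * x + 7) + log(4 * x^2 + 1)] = (180*x^4 + 616*x^3 - 2111*x^2 + 546*x - 539)/(196*x^2 + 49)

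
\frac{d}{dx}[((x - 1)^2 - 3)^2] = 4*x^3 - 12*x^2 + 8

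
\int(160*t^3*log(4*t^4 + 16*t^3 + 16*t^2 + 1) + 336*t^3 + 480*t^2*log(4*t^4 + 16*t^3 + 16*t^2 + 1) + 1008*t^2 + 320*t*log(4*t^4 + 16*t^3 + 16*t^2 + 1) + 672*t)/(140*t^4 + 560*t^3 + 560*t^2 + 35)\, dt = (5*log(4*t^2*(t + 2)^2 + 1) + 21)*log(4*t^2*(t + 2)^2 + 1)/35 + C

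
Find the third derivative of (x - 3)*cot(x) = -6*x*cot(x)^4 - 8*x*cot(x)^2 - 2*x + 18*cot(x)^4 + 6*cot(x)^3 + 24*cot(x)^2 + 6*cot(x) + 6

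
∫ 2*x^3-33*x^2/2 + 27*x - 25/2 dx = x^4/2 - 11*x^3/2 + 27*x^2/2 - 25*x/2 + C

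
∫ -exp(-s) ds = exp(-s) + C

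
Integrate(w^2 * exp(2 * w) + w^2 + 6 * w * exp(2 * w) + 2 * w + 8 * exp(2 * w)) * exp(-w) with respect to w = 2*(w + 2)^2*sinh(w) + C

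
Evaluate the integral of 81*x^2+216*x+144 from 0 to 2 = 936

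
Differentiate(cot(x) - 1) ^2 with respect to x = 2*(1 - cos(x)/sin(x))/sin(x)^2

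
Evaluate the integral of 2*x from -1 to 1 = 0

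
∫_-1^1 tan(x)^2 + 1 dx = 2*tan(1)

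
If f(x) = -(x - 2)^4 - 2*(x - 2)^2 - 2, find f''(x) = -12*x^2 + 48*x - 52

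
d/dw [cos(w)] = -sin(w)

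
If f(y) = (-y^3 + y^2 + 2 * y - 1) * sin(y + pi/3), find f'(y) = -y^3*cos(y + pi/3) - 3*y^2*sin(y + pi/3) + y^2*cos(y + pi/3) + 2*sqrt(2)*y*cos(y + pi/12) + 2*sin(y + pi/3) - cos(y + pi/3)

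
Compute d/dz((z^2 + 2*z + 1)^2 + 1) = 4*z^3 + 12*z^2 + 12*z + 4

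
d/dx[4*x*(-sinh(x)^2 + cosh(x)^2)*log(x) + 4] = 4*log(x) + 4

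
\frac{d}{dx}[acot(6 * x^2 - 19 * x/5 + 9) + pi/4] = (95 - 300*x)/(900*x^4 - 1140*x^3 + 3061*x^2 - 1710*x + 2050)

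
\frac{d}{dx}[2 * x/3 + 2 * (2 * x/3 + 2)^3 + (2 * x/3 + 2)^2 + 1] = 16*x^2/9 + 104*x/9 + 58/3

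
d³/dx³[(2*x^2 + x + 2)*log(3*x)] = (4*x^2 - x + 4)/x^3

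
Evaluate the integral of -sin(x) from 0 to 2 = -1 + cos(2)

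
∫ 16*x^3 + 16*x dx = 4*x^4 + 8*x^2 + C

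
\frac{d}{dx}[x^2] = 2*x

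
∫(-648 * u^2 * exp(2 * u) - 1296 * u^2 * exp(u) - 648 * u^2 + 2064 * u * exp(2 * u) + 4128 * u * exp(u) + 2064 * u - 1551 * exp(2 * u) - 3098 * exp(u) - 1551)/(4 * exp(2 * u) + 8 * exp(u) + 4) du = ((exp(u) + 1)*(24*u^2 + 9*u - 8*(3*u - 5)^3 - 8*(3*u - 5)^2 + 41)/4 + exp(u))/(exp(u) + 1) + C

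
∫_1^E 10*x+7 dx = -14 + (1 + E)*(2 + 5*E)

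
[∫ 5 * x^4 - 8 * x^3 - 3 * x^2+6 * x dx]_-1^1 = 0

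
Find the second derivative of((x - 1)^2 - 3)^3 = 30*x^4 - 120*x^3 + 72*x^2 + 96*x - 24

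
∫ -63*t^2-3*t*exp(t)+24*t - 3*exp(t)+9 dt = 3*t*(-7*t^2 + 4*t - exp(t) + 3) + C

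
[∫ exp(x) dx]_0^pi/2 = -1 + exp(pi/2)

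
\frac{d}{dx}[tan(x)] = cos(x)^(-2)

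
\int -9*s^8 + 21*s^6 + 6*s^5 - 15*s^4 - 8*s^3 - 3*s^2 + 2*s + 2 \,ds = -s^9 + 3*s^7 + s^6 - 3*s^5 - 2*s^4 - s^3 + s^2 + 2*s + C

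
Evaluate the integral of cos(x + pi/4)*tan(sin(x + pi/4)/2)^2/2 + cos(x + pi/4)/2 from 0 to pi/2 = 0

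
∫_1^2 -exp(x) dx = E - exp(2)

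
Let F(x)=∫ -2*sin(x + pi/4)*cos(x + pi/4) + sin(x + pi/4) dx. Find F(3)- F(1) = cos(pi/4 + 1) - sin(6)/2 + sin(2)/2 - cos(pi/4 + 3)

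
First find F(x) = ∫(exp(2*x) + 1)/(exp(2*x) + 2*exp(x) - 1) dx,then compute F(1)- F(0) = -log(2) + log(-exp(-1) + 2 + E)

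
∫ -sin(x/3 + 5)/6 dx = cos(x/3 + 5)/2 + C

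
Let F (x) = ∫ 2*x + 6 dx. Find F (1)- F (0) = 7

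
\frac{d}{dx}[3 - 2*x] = -2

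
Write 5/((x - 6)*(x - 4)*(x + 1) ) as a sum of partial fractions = 1/(7*(x + 1)) - 1/(2*(x - 4)) + 5/(14*(x - 6))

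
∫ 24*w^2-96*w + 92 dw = 8*w^3 - 48*w^2 + 92*w + C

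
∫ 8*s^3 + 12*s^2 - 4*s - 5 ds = 2*s^4 + 4*s^3 - 2*s^2 - 5*s + C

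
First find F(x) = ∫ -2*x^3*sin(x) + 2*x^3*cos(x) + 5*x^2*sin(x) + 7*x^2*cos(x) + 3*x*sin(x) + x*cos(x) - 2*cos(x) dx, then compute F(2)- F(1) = 17*cos(2) - sin(1) - cos(1) + 17*sin(2)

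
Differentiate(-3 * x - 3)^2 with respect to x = 18*x + 18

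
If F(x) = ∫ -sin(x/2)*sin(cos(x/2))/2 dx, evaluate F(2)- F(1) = -cos(cos(1)) + cos(cos(1/2))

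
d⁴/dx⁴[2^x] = 2^x*log(2)^4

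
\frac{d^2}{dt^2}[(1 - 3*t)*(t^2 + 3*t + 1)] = -18*t - 16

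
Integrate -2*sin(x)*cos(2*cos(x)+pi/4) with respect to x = sin(2*cos(x) + pi/4) + C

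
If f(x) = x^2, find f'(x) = 2*x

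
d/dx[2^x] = 2^x*log(2)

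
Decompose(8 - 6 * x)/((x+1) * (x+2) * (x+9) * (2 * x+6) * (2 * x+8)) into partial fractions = 31/(3360*(x + 9)) - 4/(15*(x + 4)) + 13/(24*(x + 3)) - 5/(14*(x + 2)) + 7/(96*(x + 1))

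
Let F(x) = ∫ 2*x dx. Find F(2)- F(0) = 4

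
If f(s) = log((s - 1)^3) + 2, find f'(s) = 3/(s - 1)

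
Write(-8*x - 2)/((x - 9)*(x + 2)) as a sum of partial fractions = -14/(11*(x + 2)) - 74/(11*(x - 9))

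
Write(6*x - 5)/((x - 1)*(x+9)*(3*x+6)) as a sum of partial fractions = -59/(210*(x + 9)) + 17/(63*(x + 2)) + 1/(90*(x - 1))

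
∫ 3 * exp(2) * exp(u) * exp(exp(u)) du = 3*exp(exp(u) + 2) + C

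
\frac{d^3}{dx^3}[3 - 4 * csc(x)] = 4*(-1 + 6/sin(x)^2)*cos(x)/sin(x)^2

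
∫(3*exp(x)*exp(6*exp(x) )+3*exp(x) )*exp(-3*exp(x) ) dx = 2*sinh(3*exp(x)) + C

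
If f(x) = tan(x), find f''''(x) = 24*tan(x)^5 + 40*tan(x)^3 + 16*tan(x)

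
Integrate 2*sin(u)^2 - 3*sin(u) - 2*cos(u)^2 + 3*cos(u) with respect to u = -sin(2*u) + 3*sqrt(2)*sin(u + pi/4) + C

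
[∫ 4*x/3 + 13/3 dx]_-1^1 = 26/3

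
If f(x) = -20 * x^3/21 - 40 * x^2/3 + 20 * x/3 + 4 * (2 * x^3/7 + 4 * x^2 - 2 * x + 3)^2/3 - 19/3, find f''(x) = 160*x^4/49 + 1280*x^3/21 + 1664*x^2/7 - 120*x + 48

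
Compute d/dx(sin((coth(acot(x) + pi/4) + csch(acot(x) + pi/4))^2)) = 2*(cosh(acot(x) + pi/4) + 1)^2*cos(coth(acot(x) + pi/4)^2 + 2*coth(acot(x) + pi/4)*csch(acot(x) + pi/4) + csch(acot(x) + pi/4)^2)/((x^2 + 1)*sinh(acot(x) + pi/4)^3)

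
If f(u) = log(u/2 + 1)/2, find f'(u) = 1/(2*u + 4)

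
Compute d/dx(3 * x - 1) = 3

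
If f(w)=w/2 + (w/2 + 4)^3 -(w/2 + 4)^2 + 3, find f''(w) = 3*w/4 + 11/2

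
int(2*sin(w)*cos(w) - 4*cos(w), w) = (sin(w) - 2)^2 + C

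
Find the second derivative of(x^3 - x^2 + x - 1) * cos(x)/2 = -x^3*cos(x)/2 - 3*x^2*sin(x) + x^2*cos(x)/2 + 2*x*sin(x) + 5*x*cos(x)/2 - sin(x) - cos(x)/2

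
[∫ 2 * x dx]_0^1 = 1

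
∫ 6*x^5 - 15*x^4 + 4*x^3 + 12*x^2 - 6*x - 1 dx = x^6 - 3*x^5 + x^4 + 4*x^3 - 3*x^2 - x + C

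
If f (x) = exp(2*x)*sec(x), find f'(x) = (sin(x)/cos(x) + 2)*exp(2*x)/cos(x)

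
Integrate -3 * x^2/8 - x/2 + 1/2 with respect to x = -x^3/8 - x^2/4 + x/2 + C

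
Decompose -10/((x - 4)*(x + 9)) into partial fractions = 10/(13*(x + 9)) - 10/(13*(x - 4))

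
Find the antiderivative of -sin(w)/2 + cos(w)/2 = sqrt(2)*sin(w + pi/4)/2 + C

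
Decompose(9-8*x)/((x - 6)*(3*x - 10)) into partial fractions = 53/(8*(3*x - 10)) - 39/(8*(x - 6))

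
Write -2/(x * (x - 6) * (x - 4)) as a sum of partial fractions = 1/(4*(x - 4)) - 1/(6*(x - 6)) - 1/(12*x)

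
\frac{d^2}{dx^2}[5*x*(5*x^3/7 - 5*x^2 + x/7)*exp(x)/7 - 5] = 25*x^4*exp(x)/49 + 25*x^3*exp(x)/49 - 745*x^2*exp(x)/49 - 1030*x*exp(x)/49 + 10*exp(x)/49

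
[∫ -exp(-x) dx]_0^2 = -1 + exp(-2)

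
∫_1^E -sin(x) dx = cos(E) - cos(1)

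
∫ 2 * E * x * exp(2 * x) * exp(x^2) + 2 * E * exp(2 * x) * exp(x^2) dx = exp((x + 1)^2) + C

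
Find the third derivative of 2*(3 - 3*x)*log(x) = (6*x + 12)/x^3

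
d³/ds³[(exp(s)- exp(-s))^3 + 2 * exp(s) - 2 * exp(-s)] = (27*exp(6*s) - exp(4*s) - exp(2*s) + 27)*exp(-3*s)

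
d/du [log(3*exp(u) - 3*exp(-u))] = (exp(2*u) + 1)/(exp(2*u) - 1)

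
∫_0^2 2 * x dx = 4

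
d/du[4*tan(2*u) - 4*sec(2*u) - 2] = 8*tan(2*u)^2 - 8*tan(2*u)*sec(2*u) + 8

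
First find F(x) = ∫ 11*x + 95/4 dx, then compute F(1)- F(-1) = 95/2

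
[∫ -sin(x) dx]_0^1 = -1 + cos(1)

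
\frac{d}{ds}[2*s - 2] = 2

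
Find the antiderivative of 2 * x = x^2 + C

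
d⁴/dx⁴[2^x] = 2^x*log(2)^4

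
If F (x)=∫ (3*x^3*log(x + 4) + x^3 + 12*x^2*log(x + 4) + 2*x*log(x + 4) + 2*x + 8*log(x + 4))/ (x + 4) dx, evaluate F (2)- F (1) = -3*log(5) + 12*log(6)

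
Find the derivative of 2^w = 2^w*log(2)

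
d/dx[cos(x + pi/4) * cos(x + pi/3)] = -cos(2*x + pi/12)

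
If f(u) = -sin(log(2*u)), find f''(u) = sqrt(2)*sin(log(u) + log(2) + pi/4)/u^2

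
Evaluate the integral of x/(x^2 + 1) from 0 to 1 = log(2)/2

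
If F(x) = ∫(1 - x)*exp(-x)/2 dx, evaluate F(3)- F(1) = -exp(-1)/2 + 3*exp(-3)/2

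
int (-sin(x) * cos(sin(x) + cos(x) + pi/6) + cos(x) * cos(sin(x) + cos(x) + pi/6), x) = sin(sqrt(2)*sin(x + pi/4) + pi/6) + C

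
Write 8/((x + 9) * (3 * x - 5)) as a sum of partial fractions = 3/(4*(3*x - 5)) - 1/(4*(x + 9))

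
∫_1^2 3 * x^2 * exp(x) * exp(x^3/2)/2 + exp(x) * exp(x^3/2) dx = -exp(3/2) + exp(6)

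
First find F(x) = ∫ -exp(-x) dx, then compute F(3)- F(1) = -exp(-1) + exp(-3)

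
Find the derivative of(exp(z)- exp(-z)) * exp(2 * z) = 3*exp(3*z) - exp(z)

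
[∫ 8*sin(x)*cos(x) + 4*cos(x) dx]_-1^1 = 8*sin(1)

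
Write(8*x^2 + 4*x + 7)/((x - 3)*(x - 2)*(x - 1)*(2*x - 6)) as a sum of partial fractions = -19/(8*(x - 1)) + 47/(2*(x - 2)) - 169/(8*(x - 3)) + 91/(4*(x - 3)^2)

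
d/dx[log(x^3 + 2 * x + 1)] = (3*x^2 + 2)/(x^3 + 2*x + 1)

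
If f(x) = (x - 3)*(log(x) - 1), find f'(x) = (x*log(x) - 3)/x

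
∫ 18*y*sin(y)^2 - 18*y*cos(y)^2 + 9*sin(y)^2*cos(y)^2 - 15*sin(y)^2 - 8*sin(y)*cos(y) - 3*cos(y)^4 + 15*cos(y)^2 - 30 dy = -(3*sin(2*y) + 10)*(6*y + cos(y)^2 - 5)/2 + C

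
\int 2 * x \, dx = x^2 + C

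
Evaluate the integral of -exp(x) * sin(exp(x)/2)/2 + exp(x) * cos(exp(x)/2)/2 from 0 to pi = sqrt(2)*(-sin((2 + pi)/4) + sin((pi + 2*exp(pi))/4))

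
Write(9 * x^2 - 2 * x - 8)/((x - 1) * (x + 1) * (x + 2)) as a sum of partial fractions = 32/(3*(x + 2)) - 3/(2*(x + 1)) - 1/(6*(x - 1))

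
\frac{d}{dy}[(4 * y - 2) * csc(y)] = -4*y*cot(y)*csc(y) + 2*cot(y)*csc(y) + 4*csc(y)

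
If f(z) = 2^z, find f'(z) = 2^z*log(2)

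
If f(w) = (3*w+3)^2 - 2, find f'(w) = 18*w + 18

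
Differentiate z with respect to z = 1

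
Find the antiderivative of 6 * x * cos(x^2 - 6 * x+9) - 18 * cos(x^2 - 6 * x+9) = 3*sin((x - 3)^2) + C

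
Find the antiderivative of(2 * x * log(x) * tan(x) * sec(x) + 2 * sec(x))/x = 2*log(x)*sec(x) + C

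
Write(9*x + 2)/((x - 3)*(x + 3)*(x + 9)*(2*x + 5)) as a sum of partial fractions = 164/(143*(2*x + 5)) + 79/(936*(x + 9)) - 25/(36*(x + 3)) + 29/(792*(x - 3))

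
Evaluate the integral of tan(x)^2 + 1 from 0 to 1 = tan(1)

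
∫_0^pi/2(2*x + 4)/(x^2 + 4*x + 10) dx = -log(10) + log(6 + (pi/2 + 2)^2)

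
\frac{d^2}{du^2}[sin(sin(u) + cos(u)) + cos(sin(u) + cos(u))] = 2*sqrt(2)*sin(u)*sin(sqrt(2)*sin(u + pi/4) + pi/4)*cos(u) - 2*sin(u + pi/4)*cos(sqrt(2)*sin(u + pi/4) + pi/4) - sqrt(2)*sin(sqrt(2)*sin(u + pi/4) + pi/4)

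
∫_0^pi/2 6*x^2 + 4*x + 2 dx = -pi*(-pi^2/4 - pi/2 - 1)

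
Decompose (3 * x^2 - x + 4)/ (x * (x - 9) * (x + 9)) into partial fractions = 128/(81*(x + 9)) + 119/(81*(x - 9)) - 4/(81*x)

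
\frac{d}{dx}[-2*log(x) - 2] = -2/x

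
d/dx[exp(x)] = exp(x)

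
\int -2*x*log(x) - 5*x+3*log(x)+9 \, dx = -x*(x - 3)*(log(x) + 2) + C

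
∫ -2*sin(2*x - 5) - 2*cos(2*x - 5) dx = -sin(2*x - 5) + cos(2*x - 5) + C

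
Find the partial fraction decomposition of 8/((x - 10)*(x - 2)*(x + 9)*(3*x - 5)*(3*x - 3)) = 27/(200*(3*x - 5)) + 1/(25080*(x + 9)) - 2/(135*(x - 1)) - 1/(33*(x - 2)) + 1/(12825*(x - 10))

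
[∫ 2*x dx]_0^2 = 4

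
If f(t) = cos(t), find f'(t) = -sin(t)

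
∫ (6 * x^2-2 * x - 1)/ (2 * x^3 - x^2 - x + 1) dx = log(2*x^3 - x^2 - x + 1) + C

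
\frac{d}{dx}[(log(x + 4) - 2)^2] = (2*log(x + 4) - 4)/(x + 4)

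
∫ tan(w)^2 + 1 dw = tan(w) + C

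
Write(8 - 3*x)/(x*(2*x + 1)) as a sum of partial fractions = -19/(2*x + 1) + 8/x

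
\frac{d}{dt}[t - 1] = 1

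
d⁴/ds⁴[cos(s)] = cos(s)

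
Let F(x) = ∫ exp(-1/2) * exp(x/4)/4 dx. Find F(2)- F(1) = 1 - exp(-1/4)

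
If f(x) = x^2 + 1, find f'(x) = 2*x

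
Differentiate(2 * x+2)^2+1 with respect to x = 8*x + 8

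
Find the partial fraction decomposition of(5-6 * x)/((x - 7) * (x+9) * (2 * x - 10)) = 59/(448*(x + 9)) + 25/(56*(x - 5)) - 37/(64*(x - 7))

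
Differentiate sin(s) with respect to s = cos(s)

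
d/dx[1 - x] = -1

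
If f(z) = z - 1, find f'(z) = 1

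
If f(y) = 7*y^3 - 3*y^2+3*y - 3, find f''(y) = 42*y - 6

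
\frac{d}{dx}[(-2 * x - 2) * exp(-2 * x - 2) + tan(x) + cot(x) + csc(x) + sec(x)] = (4*x + exp(2*x + 2)*tan(x)^2 + exp(2*x + 2)*tan(x)*sec(x) - exp(2*x + 2)*cot(x)^2 - exp(2*x + 2)*cot(x)*csc(x) + 2)*exp(-2*x - 2)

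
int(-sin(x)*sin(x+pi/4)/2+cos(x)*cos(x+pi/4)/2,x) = sin(2*x + pi/4)/4 + C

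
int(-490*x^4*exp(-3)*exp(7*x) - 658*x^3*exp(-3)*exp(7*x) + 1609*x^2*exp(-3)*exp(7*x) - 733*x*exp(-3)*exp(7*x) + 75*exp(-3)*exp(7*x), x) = -(5*x - 4)*(7*x - 3)*(2*x^2 + 4*x - 3)*exp(7*x - 3) + C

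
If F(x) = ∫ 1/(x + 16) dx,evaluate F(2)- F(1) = -log(17/4) + log(9/2)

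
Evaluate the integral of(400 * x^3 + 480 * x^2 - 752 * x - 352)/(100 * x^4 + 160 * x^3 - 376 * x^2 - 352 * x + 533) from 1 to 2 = -log(65) + log(1205)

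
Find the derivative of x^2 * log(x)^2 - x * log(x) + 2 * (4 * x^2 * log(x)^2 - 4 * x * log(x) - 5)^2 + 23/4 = 128*x^3*log(x)^4 + 128*x^3*log(x)^3 - 192*x^2*log(x)^3 - 192*x^2*log(x)^2 - 94*x*log(x)^2 - 94*x*log(x) + 79*log(x) + 79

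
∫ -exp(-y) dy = exp(-y) + C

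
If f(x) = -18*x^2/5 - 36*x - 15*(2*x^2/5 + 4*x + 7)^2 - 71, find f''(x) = -144*x^2/5 - 288*x - 3276/5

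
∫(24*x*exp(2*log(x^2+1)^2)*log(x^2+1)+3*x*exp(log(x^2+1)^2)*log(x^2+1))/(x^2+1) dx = (3*exp(log(x^2 + 1)^2) + 3/4)*exp(log(x^2 + 1)^2) + C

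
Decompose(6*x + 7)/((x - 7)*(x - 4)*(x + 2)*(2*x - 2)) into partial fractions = 5/(324*(x + 2)) + 13/(108*(x - 1)) - 31/(108*(x - 4)) + 49/(324*(x - 7))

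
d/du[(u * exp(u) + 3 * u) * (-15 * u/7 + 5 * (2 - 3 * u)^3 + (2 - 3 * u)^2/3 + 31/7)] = -135*u^4*exp(u) - 267*u^3*exp(u) - 1620*u^3 + 4430*u^2*exp(u)/7 + 2457*u^2 - 6857*u*exp(u)/21 - 7818*u/7 + 961*exp(u)/21 + 961/7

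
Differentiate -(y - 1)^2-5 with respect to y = 2 - 2*y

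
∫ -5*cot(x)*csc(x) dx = 5*csc(x) + C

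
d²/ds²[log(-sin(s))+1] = -1/sin(s)^2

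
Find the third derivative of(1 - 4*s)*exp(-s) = (4*s - 13)*exp(-s)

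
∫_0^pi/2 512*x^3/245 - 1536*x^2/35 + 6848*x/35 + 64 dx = -8*pi*(-4 + pi/7) + 8*pi^2*(-4 + pi/7)^2/5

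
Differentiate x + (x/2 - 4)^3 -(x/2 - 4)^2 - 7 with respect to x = 3*x^2/8 - 13*x/2 + 29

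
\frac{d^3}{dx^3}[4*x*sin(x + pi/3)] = -4*x*cos(x + pi/3) - 12*sin(x + pi/3)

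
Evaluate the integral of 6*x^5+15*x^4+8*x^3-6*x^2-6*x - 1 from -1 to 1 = 0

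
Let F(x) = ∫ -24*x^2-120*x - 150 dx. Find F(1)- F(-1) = -316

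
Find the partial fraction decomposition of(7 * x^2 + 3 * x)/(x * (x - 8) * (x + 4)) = 25/(12*(x + 4)) + 59/(12*(x - 8))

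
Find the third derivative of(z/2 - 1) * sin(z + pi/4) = -z*cos(z + pi/4)/2 - 3*sin(z + pi/4)/2 + cos(z + pi/4)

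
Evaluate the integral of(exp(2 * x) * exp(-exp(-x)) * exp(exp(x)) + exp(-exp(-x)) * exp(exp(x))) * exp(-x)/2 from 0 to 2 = -1/2 + exp(-exp(-2) + exp(2))/2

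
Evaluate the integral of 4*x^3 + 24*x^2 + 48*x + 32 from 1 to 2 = 175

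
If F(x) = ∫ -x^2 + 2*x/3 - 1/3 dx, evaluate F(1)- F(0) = -1/3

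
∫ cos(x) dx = sin(x) + C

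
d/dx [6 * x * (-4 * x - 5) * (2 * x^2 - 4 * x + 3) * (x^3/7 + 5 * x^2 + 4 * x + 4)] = -48*x^6 - 9864*x^5/7 - 180*x^4/7 + 5016*x^3/7 - 342*x^2 - 336*x - 360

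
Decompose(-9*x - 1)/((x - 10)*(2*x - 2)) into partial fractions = 5/(9*(x - 1)) - 91/(18*(x - 10))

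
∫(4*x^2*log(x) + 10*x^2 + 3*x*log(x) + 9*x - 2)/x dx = (log(x) + 2)*(2*x^2 + 3*x - 2) + C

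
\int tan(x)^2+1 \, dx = tan(x) + C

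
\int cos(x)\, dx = sin(x) + C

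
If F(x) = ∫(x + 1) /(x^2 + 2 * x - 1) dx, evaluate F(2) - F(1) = -log(2)/2 + log(7)/2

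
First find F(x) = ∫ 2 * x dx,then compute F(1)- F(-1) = 0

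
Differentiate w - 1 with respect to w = 1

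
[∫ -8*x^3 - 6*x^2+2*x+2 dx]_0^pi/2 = (-pi/2 - 1)*(-pi/2 - 1 + pi^3/4) - 1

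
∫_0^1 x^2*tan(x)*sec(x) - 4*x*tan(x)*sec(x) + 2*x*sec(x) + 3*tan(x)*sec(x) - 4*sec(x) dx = -3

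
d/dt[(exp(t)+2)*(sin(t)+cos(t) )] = 2*exp(t)*cos(t) - 2*sin(t) + 2*cos(t)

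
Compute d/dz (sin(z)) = cos(z)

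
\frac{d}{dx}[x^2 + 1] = 2*x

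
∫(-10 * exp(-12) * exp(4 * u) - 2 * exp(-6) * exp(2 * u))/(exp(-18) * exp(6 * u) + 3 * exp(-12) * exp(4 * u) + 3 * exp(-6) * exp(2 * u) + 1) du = (5*exp(4*u) + 15*exp(2*u + 6) + 8*exp(12))/(exp(4*u) + 2*exp(2*u + 6) + exp(12)) + C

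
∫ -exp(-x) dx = exp(-x) + C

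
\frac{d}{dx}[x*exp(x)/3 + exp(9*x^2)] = x*exp(x)/3 + 18*x*exp(9*x^2) + exp(x)/3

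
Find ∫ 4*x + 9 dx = 2*x^2 + 9*x + C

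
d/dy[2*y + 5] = 2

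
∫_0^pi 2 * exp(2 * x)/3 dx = -1/3 + exp(2*pi)/3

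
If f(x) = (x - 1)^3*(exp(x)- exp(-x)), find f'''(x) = (x^3*exp(2*x) + x^3 + 6*x^2*exp(2*x) - 12*x^2 + 3*x*exp(2*x) + 39*x - 4*exp(2*x) - 34)*exp(-x)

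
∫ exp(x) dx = exp(x) + C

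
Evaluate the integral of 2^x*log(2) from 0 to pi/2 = -1 + 2^(pi/2)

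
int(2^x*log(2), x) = 2^x + C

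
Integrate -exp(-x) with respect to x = exp(-x) + C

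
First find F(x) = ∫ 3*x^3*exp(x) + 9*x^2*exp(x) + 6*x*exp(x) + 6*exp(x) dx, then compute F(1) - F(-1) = 9*exp(-1) + 9*E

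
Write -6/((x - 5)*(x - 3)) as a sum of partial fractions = 3/(x - 3) - 3/(x - 5)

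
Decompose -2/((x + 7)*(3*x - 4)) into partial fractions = -6/(25*(3*x - 4)) + 2/(25*(x + 7))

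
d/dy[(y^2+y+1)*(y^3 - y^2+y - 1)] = 5*y^4 + 3*y^2 - 2*y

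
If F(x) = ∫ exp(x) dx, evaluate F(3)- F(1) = -E + exp(3)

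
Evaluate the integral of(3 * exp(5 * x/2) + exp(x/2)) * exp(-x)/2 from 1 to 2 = -(E - exp(-1))*exp(1/2) + E*(-exp(-2) + exp(2))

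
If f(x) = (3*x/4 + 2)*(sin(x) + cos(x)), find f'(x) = 3*sqrt(2)*x*cos(x + pi/4)/4 - 5*sin(x)/4 + 11*cos(x)/4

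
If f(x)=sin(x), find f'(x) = cos(x)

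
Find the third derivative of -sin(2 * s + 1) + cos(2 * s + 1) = 8*sin(2*s + 1) + 8*cos(2*s + 1)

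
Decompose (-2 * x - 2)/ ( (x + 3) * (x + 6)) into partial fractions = -10/(3*(x + 6)) + 4/(3*(x + 3))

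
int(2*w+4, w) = w^2 + 4*w + C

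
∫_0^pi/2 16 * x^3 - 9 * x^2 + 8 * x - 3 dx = (-3 + 2*pi)*(pi/2 + pi^3/8)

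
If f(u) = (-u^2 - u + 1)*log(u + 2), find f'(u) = (-2*u^2*log(u + 2) - u^2 - 5*u*log(u + 2) - u - 2*log(u + 2) + 1)/(u + 2)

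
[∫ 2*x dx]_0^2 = 4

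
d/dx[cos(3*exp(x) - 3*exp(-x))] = -3*(exp(2*x) + 1)*exp(-x)*sin(3*(exp(x) - exp(-x)))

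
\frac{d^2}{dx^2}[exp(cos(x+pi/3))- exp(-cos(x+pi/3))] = (exp(2*cos(x + pi/3))*sin(x + pi/3)^2 - exp(2*cos(x + pi/3))*cos(x + pi/3) - sin(x + pi/3)^2 - cos(x + pi/3))*exp(-cos(x + pi/3))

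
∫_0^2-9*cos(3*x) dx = -3*sin(6)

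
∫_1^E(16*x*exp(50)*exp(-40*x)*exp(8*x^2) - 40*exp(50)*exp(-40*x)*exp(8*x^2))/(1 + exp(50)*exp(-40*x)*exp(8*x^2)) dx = -log(1 + exp(18)) + log(1 + exp(2*(-5 + 2*E)^2))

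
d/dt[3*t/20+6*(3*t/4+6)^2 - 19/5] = 27*t/4 + 1083/20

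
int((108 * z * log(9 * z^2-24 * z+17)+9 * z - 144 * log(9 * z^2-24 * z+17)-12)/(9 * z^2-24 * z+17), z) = (6*log((3*z - 4)^2 + 1) + 1)*log((3*z - 4)^2 + 1)/2 + C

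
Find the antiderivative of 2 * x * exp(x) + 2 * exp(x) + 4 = 2*x*(exp(x) + 2) + C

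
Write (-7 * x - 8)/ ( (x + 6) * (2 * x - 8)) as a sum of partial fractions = -17/(10*(x + 6)) - 9/(5*(x - 4))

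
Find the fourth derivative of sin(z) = sin(z)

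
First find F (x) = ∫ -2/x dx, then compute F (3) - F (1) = -2*log(3)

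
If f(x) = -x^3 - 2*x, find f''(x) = -6*x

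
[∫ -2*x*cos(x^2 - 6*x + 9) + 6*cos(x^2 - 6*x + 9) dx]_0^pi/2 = sin(pi^2/4 + 9) + sin(9)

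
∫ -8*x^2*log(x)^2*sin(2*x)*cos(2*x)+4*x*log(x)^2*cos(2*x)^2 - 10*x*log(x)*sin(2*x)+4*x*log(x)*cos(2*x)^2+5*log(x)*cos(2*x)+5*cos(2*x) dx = x*(2*x*log(x)*cos(2*x) + 5)*log(x)*cos(2*x) + C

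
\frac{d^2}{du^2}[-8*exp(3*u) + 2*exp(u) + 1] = -72*exp(3*u) + 2*exp(u)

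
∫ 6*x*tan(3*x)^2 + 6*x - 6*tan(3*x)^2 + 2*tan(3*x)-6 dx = (2*x - 2)*tan(3*x) + C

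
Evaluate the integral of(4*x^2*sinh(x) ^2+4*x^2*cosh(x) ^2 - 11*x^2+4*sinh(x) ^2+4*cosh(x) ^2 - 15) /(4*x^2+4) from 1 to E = -11*E/4 - sinh(2)/2 - pi/4 + acot(E) + 11/4 + sinh(2*E)/2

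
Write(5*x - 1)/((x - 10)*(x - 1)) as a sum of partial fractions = -4/(9*(x - 1)) + 49/(9*(x - 10))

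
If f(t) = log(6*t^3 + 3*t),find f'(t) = (6*t^2 + 1)/(2*t^3 + t)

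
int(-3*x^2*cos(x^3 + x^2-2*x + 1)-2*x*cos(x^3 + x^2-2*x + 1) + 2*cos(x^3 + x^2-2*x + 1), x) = -sin(x^3 + x^2 - 2*x + 1) + C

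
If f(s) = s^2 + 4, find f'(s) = 2*s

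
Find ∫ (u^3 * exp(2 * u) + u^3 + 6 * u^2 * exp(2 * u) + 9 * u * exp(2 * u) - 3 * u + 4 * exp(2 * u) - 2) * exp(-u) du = 2*(u + 1)^3*sinh(u) + C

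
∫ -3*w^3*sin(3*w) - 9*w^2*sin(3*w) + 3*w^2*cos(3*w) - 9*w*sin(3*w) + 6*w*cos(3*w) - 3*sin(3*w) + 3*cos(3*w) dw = (w + 1)^3*cos(3*w) + C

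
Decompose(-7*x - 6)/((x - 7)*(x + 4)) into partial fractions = -2/(x + 4) - 5/(x - 7)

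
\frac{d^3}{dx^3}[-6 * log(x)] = -12/x^3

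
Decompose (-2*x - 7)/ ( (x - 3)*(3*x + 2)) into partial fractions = 17/(11*(3*x + 2)) - 13/(11*(x - 3))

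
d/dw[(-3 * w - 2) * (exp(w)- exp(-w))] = (-3*w*exp(2*w) - 3*w - 5*exp(2*w) + 1)*exp(-w)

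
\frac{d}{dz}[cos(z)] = -sin(z)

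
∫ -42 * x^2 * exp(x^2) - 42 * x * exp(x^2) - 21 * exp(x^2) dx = 21*(-x - 1)*exp(x^2) + C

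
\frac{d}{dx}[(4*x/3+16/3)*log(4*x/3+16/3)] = 4*log(x + 4)/3 - 4*log(3)/3 + 4/3 + 8*log(2)/3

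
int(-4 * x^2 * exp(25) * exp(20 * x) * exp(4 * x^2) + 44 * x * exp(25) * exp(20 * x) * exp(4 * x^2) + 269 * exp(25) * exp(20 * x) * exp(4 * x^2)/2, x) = (27 - 2*x)*exp((2*x + 5)^2)/4 + C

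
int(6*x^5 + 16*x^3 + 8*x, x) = x^6 + 4*x^4 + 4*x^2 + C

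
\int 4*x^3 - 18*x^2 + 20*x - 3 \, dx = x^4 - 6*x^3 + 10*x^2 - 3*x + C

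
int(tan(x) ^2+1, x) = tan(x) + C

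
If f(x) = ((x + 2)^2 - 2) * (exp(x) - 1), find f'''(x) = x^2*exp(x) + 10*x*exp(x) + 20*exp(x)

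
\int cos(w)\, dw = sin(w) + C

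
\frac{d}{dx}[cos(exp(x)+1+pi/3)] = -exp(x)*sin(exp(x) + 1 + pi/3)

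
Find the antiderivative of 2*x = x^2 + C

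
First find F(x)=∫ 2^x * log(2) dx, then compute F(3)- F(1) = 6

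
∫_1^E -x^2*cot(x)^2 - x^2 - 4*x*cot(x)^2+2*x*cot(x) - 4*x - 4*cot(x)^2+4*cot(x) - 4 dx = (2 + E)^2*cot(E) - 9*cot(1)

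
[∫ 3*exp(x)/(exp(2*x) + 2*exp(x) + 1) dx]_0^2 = -3*(1 - exp(2))/(2*(1 + exp(2)))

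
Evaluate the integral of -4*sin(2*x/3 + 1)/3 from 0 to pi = -2*sqrt(3)*sin(1 + pi/3)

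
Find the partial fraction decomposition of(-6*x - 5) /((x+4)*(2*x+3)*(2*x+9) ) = 22/(3*(2*x + 9)) + 4/(15*(2*x + 3)) - 19/(5*(x + 4))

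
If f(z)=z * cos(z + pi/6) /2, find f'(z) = -z*sin(z + pi/6)/2 + cos(z + pi/6)/2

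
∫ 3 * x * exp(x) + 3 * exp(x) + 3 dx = 3*x*(exp(x) + 1) + C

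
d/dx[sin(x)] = cos(x)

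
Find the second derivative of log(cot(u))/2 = (cot(u)^4 - 1)*tan(u)^2/2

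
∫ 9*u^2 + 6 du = 3*u^3 + 6*u + C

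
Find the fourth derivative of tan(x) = 24*tan(x)^5 + 40*tan(x)^3 + 16*tan(x)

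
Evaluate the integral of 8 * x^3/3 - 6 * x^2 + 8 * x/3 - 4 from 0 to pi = (-2 + 2*pi/3)*(2*pi + pi^3)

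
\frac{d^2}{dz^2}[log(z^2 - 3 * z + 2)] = (-2*z^2 + 6*z - 5)/(z^4 - 6*z^3 + 13*z^2 - 12*z + 4)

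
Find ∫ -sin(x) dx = cos(x) + C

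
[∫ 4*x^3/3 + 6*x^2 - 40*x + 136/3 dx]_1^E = (-2 + E)^3*(E/3 + 4) + 13/3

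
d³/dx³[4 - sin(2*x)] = 8*cos(2*x)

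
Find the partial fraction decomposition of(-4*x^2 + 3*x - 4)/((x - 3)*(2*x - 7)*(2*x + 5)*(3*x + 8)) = 1092/(629*(3*x + 8)) - 73/(66*(2*x + 5)) - 85/(222*(2*x - 7)) + 31/(187*(x - 3))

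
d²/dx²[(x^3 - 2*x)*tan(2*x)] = 8*x^3*tan(2*x)^3 + 8*x^3*tan(2*x) + 12*x^2*tan(2*x)^2 + 12*x^2 - 16*x*tan(2*x)^3 - 10*x*tan(2*x) - 8*tan(2*x)^2 - 8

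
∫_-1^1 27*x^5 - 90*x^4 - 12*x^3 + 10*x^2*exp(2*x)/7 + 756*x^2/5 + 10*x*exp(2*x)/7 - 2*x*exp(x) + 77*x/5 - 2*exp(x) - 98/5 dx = -2*E - 2*exp(-1) - 5*exp(-2)/7 + 5*exp(2)/7 + 128/5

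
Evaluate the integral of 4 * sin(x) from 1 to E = 4*cos(1) - 4*cos(E)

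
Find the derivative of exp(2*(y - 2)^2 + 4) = 4*y*exp(2*y^2 - 8*y + 12) - 8*exp(2*y^2 - 8*y + 12)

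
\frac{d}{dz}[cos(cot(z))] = sin(1/tan(z))/sin(z)^2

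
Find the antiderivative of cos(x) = sin(x) + C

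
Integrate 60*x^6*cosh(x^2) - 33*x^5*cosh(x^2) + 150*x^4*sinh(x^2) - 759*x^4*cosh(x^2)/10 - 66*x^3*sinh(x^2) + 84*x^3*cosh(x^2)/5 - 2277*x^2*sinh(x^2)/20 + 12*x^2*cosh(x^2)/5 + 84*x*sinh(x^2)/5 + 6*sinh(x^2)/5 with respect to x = 3*x*(10*x + 1)*(20*x^3 - 13*x^2 - 24*x + 8)*sinh(x^2)/20 + C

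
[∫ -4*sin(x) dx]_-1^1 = 0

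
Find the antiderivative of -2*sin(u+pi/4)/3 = 2*cos(u + pi/4)/3 + C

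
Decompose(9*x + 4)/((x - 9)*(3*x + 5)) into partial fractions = 33/(32*(3*x + 5)) + 85/(32*(x - 9))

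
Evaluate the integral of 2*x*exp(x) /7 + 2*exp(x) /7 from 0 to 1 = 2*E/7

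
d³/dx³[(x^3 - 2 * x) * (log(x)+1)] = (6*x^2*log(x) + 17*x^2 + 2)/x^2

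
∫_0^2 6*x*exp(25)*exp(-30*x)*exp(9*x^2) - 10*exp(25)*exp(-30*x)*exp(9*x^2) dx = -exp(25)/3 + E/3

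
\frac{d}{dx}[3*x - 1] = 3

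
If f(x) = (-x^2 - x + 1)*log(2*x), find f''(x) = (-2*x^2*log(x) - 3*x^2 - 2*x^2*log(2) - x - 1)/x^2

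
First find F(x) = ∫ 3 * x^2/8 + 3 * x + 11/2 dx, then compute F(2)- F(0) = 18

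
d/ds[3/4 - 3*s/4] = -3/4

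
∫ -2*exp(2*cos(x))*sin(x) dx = exp(2*cos(x)) + C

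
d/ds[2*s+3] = 2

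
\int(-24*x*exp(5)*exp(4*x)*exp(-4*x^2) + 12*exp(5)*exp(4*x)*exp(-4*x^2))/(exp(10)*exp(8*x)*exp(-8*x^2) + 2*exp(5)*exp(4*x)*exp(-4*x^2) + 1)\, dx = -3/(exp(-4*x^2 + 4*x + 5) + 1) + C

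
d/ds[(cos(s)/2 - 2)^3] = 3*(sin(s)^2/8 + cos(s) - 17/8)*sin(s)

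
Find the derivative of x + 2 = 1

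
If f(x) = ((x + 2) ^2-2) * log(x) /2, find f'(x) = (2*x^2*log(x) + x^2 + 4*x*log(x) + 4*x + 2)/(2*x)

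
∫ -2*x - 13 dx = -x^2 - 13*x + C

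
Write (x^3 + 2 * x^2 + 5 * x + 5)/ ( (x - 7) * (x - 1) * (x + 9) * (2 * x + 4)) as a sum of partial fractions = 607/(2240*(x + 9)) - 5/(378*(x + 2)) - 13/(360*(x - 1)) + 481/(1728*(x - 7))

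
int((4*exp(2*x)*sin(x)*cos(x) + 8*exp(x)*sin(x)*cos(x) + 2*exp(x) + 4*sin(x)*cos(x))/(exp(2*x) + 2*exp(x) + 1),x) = 2*((exp(x) + 1)*sin(x)^2 + exp(x))/(exp(x) + 1) + C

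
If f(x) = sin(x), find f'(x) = cos(x)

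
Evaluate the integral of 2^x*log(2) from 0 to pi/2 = -1 + 2^(pi/2)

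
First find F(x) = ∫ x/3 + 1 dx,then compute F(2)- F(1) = 3/2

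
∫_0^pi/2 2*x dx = pi^2/4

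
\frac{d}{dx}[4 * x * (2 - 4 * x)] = 8 - 32*x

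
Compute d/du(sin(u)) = cos(u)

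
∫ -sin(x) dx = cos(x) + C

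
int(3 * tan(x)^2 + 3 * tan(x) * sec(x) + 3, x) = 3*tan(x) + 3/cos(x) + C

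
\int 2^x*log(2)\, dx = 2^x + C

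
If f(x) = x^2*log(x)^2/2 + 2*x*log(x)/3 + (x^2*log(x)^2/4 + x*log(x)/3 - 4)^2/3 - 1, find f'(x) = x^3*log(x)^4/12 + x^3*log(x)^3/12 + x^2*log(x)^3/6 + x^2*log(x)^2/6 - 7*x*log(x)^2/27 - 7*x*log(x)/27 - 2*log(x)/9 - 2/9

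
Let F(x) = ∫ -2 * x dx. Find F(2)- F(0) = -4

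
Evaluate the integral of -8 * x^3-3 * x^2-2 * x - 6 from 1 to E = (-2*E - 3)*(-exp(2) + 2*E + exp(3)) + 10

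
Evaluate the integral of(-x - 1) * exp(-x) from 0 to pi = -2 + (2 + pi)*exp(-pi)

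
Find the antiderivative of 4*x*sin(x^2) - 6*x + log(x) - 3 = -3*x^2 + x*log(x) - 4*x - 2*cos(x^2) + C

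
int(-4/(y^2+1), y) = 4*acot(y) + C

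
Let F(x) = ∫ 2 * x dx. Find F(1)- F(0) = 1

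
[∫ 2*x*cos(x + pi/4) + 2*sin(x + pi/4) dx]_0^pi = -sqrt(2)*pi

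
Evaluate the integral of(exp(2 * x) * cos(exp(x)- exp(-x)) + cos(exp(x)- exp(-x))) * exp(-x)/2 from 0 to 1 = sin(E - exp(-1))/2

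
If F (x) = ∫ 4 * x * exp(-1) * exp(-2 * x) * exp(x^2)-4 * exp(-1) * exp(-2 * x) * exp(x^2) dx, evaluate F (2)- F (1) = -2*exp(-2) + 2*exp(-1)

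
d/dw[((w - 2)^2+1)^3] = 6*w^5 - 60*w^4 + 252*w^3 - 552*w^2 + 630*w - 300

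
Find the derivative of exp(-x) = -exp(-x)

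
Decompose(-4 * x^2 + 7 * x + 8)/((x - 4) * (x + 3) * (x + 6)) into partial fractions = -89/(15*(x + 6)) + 7/(3*(x + 3)) - 2/(5*(x - 4))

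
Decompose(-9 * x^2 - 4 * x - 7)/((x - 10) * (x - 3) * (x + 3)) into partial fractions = -38/(39*(x + 3)) + 50/(21*(x - 3)) - 947/(91*(x - 10))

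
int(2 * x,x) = x^2 + C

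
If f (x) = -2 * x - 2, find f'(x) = -2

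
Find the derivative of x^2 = 2*x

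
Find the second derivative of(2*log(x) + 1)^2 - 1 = (4 - 8*log(x))/x^2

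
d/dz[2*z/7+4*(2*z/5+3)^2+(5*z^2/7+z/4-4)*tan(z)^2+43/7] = 10*z^2*sin(z)/(7*cos(z)^3) + z*sin(z)/(2*cos(z)^3) - 26*z/175 + 10*z/(7*cos(z)^2) - 8*sin(z)/cos(z)^3 + 1349/140 + 1/(4*cos(z)^2)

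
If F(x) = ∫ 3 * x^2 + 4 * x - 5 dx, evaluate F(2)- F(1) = 8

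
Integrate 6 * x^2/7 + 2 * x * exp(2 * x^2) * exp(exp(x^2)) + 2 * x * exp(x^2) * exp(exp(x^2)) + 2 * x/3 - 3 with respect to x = 2*x^3/7 + x^2/3 - 3*x + exp(x^2 + exp(x^2)) + C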